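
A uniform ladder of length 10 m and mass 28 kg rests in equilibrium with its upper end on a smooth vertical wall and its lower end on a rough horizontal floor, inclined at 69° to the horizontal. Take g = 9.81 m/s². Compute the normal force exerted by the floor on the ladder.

N_floor ≈ 275 N

ΣF_y = 0: N_floor = 28×9.81 = 274.68 N.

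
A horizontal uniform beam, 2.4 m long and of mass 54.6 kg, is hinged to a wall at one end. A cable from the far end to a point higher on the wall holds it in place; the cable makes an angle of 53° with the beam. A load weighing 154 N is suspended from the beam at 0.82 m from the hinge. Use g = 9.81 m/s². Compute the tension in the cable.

Take torques about the hinge: T sin 53° · 2.4 = 54.6×9.81×1.2 + 154×0.82 = 769.03 N·m.
So T = 769.03 / (0.7986 × 2.4) = 401.22 N.

T ≈ 401 N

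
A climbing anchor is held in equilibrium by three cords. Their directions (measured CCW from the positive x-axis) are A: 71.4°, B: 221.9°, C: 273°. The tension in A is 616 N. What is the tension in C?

T_C ≈ 390 N

Resolve: ΣF_x = 616 cos 71.4° + T_B cos 221.9° + T_C cos 273° = 0.
        ΣF_y = 616 sin 71.4° + T_B sin 221.9° + T_C sin 273° = 0.
The known terms sum to (196.5, 583.8) N, so -0.7443 T_B + 0.0523 T_C = -196.5 and -0.6678 T_B − 0.9986 T_C = -583.8.
Solving simultaneously: T_B = 291.4 N, T_C = 389.8 N.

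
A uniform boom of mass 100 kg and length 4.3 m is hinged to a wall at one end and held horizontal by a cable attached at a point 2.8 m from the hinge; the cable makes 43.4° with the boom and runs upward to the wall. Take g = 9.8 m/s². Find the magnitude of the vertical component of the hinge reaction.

Take torques about the hinge: T sin 43.4° · 2.8 = 100×9.8×2.15 = 2107 N·m.
So T = 2107 / (0.6871 × 2.8) = 1095.2 N.
ΣF_y = 0: H_y = (100×9.8) − T sin 43.4° = 980 − 752.5 = 227.5 N.

|H_y| ≈ 228 N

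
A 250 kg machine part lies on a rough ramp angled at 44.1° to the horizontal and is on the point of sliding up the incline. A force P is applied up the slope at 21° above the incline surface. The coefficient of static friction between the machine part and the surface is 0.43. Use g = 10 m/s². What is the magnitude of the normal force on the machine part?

On the verge of sliding up the incline, friction equals μN and acts down the slope.
Perpendicular: N + P sin 21° = W cos 44.1° = 1795 N.
Along incline: P cos 21° = W sin 44.1° + μN  with W sin 44.1° = 1740 N.
Solving the pair for P and N: P = 2309 N, N = 967.7 N (and f = μN = 416.1 N).

N ≈ 968 N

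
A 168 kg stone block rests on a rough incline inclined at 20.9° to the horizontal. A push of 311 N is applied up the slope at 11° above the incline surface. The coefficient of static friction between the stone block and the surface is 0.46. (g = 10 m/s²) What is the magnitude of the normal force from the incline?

Axes along / perpendicular to the incline. W sin 20.9° = 599.3 N down-slope; W cos 20.9° = 1569 N into the surface.
Perpendicular: N = W cos 20.9° − P sin 11° = 1569 − 59.34 = 1510 N.
Along incline: P cos 11° + f = W sin 20.9° (friction acts up-slope) → f = 599.3 − 305.3 = 294 N.
|f| = 294 N ≤ μN = 694.7 N, so the stone block is indeed static.

N ≈ 1510 N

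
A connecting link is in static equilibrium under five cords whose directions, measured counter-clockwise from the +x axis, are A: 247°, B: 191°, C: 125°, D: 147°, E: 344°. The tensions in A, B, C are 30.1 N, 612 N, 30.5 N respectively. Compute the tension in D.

T_D ≈ 987 N

Resolve: ΣF_x = 30.1 cos 247° + 612 cos 191° + 30.5 cos 125° + T_D cos 147° + T_E cos 344° = 0.
        ΣF_y = 30.1 sin 247° + 612 sin 191° + 30.5 sin 125° + T_D sin 147° + T_E sin 344° = 0.
The known terms sum to (-630, -119.5) N, so -0.8387 T_D + 0.9613 T_E = 630 and 0.5446 T_D − 0.2756 T_E = 119.5.
Solving simultaneously: T_D = 986.8 N, T_E = 1516 N.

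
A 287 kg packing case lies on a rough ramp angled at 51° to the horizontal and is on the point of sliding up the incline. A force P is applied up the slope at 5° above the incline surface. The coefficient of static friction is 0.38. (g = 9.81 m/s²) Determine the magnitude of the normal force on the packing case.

N ≈ 1530 N

On the verge of sliding up the incline, friction equals μN and acts down the slope.
Perpendicular: N + P sin 5° = W cos 51° = 1772 N.
Along incline: P cos 5° = W sin 51° + μN  with W sin 51° = 2188 N.
Solving the pair for P and N: P = 2780 N, N = 1530 N (and f = μN = 581.2 N).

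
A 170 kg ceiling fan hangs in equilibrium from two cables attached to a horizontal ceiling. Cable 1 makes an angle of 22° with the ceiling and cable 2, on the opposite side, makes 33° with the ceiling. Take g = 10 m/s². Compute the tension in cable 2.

T_2 ≈ 1920 N

Weight W = 170 × 10 = 1700 N acts straight down.
Horizontal: T_1 cos 22° = T_2 cos 33°  →  T_1 = 0.9045 T_2.
Vertical: T_1 sin 22° + T_2 sin 33° = 1700.
Substituting the horizontal relation into the vertical equation gives 0.8835 T_2 = 1700, so T_2 = 1924 N.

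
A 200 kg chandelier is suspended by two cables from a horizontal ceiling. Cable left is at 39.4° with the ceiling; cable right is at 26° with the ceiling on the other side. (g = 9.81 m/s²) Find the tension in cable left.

T_left ≈ 1940 N

Weight W = 200 × 9.81 = 1962 N acts straight down.
Horizontal: T_left cos 39.4° = T_right cos 26°  →  T_right = 0.8597 T_left.
Vertical: T_left sin 39.4° + T_right sin 26° = 1962.
Substituting the horizontal relation into the vertical equation gives 1.012 T_left = 1962, so T_left = 1939 N.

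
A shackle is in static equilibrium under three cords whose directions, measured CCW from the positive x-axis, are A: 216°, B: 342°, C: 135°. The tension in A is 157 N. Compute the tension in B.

T_B ≈ 342 N

Resolve: ΣF_x = 157 cos 216° + T_B cos 342° + T_C cos 135° = 0.
        ΣF_y = 157 sin 216° + T_B sin 342° + T_C sin 135° = 0.
The known terms sum to (-127, -92.28) N, so 0.9511 T_B − 0.7071 T_C = 127 and -0.3090 T_B + 0.7071 T_C = 92.28.
Solving simultaneously: T_B = 341.6 N, T_C = 279.8 N.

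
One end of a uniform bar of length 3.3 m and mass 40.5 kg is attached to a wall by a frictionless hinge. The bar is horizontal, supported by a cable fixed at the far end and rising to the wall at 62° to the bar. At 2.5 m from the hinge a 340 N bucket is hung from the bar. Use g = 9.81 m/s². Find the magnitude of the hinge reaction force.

Take torques about the hinge: T sin 62° · 3.3 = 40.5×9.81×1.65 + 340×2.5 = 1505.6 N·m.
So T = 1505.6 / (0.8829 × 3.3) = 516.71 N.
ΣF_x = 0: H_x = T cos 62° = 242.58 N.
ΣF_y = 0: H_y = (40.5×9.81 + 340) − T sin 62° = 737.31 − 456.23 = 281.08 N.
|H| = √(H_x² + H_y²) = √((242.58)² + (281.08)²) = 371.28 N.

|H| ≈ 371 N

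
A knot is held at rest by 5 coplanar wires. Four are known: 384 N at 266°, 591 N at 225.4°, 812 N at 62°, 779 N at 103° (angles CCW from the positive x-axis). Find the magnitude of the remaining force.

Sum the known components: ΣF_x = -235.8 N, ΣF_y = 672.1 N.
For equilibrium the remaining force must supply (−ΣF_x, −ΣF_y) = (235.8, -672.1) N.
Magnitude = √((235.8)² + (-672.1)²) = 712.3 N; direction = atan2(-672.1, 235.8) = 289.3°.

F ≈ 712 N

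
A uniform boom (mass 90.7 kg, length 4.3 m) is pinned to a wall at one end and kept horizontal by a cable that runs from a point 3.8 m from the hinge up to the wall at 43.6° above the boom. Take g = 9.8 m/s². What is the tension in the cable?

Take torques about the hinge: T sin 43.6° · 3.8 = 90.7×9.8×2.15 = 1911 N·m.
So T = 1911 / (0.6896 × 3.8) = 729.25 N.

T ≈ 729 N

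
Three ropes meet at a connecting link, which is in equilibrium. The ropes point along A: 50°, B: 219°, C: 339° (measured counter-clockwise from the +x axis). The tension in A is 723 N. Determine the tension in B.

T_B ≈ 789 N

Resolve: ΣF_x = 723 cos 50° + T_B cos 219° + T_C cos 339° = 0.
        ΣF_y = 723 sin 50° + T_B sin 219° + T_C sin 339° = 0.
The known terms sum to (464.7, 553.9) N, so -0.7771 T_B + 0.9336 T_C = -464.7 and -0.6293 T_B − 0.3584 T_C = -553.9.
Solving simultaneously: T_B = 789.4 N, T_C = 159.3 N.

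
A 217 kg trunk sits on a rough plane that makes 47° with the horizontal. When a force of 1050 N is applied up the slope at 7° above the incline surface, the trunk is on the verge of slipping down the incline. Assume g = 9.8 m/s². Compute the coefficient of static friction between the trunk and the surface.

On the verge of sliding down the incline, friction is at its maximum μN and acts up the slope.
Perpendicular to incline: N = W cos 47° − P sin 7° = 1450 − 128 = 1322 N.
Along incline: P cos 7° + μN = W sin 47° → μ = (W sin 47° − P cos 7°) / N = 0.388.

μ ≈ 0.388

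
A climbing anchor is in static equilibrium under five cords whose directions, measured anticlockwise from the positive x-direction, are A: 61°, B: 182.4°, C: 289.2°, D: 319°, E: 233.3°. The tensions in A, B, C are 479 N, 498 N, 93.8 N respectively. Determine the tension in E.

Resolve: ΣF_x = 479 cos 61° + 498 cos 182.4° + 93.8 cos 289.2° + T_D cos 319° + T_E cos 233.3° = 0.
        ΣF_y = 479 sin 61° + 498 sin 182.4° + 93.8 sin 289.2° + T_D sin 319° + T_E sin 233.3° = 0.
The known terms sum to (-234.5, 309.5) N, so 0.7547 T_D − 0.5976 T_E = 234.5 and -0.6561 T_D − 0.8018 T_E = -309.5.
Solving simultaneously: T_D = 374 N, T_E = 79.97 N.

T_E ≈ 80 N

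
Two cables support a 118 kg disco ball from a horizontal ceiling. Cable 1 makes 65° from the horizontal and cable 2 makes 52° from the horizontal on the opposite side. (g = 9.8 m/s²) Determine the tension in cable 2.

T_2 ≈ 548 N

Weight W = 118 × 9.8 = 1156 N acts straight down.
Horizontal: T_1 cos 65° = T_2 cos 52°  →  T_1 = 1.457 T_2.
Vertical: T_1 sin 65° + T_2 sin 52° = 1156.
Substituting the horizontal relation into the vertical equation gives 2.108 T_2 = 1156, so T_2 = 548.5 N.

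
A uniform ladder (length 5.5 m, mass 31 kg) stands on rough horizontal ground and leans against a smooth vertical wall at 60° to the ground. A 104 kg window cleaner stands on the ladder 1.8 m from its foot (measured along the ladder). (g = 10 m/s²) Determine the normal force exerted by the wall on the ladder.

Torques about the foot: N_wall · 5.5 sin 60° = 31×10×2.75 cos 60° + 104×10×1.8 cos 60° → N_wall = 286 N.

N_wall ≈ 286 N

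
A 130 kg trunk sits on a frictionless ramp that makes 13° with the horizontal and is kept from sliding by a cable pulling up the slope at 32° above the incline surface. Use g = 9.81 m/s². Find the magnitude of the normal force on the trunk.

Take axes along and perpendicular to the incline. Weight components: W sin 13° = 286.9 N down-slope, W cos 13° = 1243 N into the surface.
Along incline: T cos 32° = W sin 13° → T = 338.3 N.
Perpendicular: N = W cos 13° − T sin 32° = 1063 N.

N ≈ 1060 N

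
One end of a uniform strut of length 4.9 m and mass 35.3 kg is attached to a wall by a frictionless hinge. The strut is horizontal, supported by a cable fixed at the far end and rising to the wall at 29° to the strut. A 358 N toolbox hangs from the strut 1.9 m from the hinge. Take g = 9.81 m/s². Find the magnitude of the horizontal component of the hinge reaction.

Take torques about the hinge: T sin 29° · 4.9 = 35.3×9.81×2.45 + 358×1.9 = 1528.6 N·m.
So T = 1528.6 / (0.4848 × 4.9) = 643.47 N.
ΣF_x = 0: H_x = T cos 29° = 562.8 N.

H_x ≈ 563 N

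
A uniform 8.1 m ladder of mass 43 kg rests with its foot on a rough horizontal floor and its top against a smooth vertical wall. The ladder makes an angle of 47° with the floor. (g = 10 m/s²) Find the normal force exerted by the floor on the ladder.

N_floor ≈ 430 N

ΣF_y = 0: N_floor = 43×10 = 430 N.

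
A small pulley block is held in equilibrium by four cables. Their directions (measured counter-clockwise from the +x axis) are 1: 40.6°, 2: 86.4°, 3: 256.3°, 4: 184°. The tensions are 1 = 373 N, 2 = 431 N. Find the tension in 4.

T_4 ≈ 149 N

Resolve: ΣF_x = 373 cos 40.6° + 431 cos 86.4° + T_3 cos 256.3° + T_4 cos 184° = 0.
        ΣF_y = 373 sin 40.6° + 431 sin 86.4° + T_3 sin 256.3° + T_4 sin 184° = 0.
The known terms sum to (310.3, 672.9) N, so -0.2368 T_3 − 0.9976 T_4 = -310.3 and -0.9715 T_3 − 0.0698 T_4 = -672.9.
Solving simultaneously: T_3 = 681.9 N, T_4 = 149.1 N.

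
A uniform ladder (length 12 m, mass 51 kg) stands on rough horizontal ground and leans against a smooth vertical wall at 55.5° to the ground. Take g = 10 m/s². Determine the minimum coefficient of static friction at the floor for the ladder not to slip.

μ_min ≈ 0.344

ΣF_y = 0: N_floor = 51×10 = 510 N.
Torques about the foot: N_wall · 12 sin 55.5° = 51×10×6 cos 55.5° → N_wall = 175.26 N.
ΣF_x = 0: f_floor = N_wall = 175.26 N.
μ_min = f_floor / N_floor = 175.26 / 510 = 0.3436.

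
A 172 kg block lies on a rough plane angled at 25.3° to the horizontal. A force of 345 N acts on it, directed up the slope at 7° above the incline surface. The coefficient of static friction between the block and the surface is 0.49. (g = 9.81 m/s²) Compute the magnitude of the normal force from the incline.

Axes along / perpendicular to the incline. W sin 25.3° = 721.1 N down-slope; W cos 25.3° = 1525 N into the surface.
Perpendicular: N = W cos 25.3° − P sin 7° = 1525 − 42.04 = 1483 N.
Along incline: P cos 7° + f = W sin 25.3° (friction acts up-slope) → f = 721.1 − 342.4 = 378.7 N.
|f| = 378.7 N ≤ μN = 726.9 N, so the block is indeed static.

N ≈ 1480 N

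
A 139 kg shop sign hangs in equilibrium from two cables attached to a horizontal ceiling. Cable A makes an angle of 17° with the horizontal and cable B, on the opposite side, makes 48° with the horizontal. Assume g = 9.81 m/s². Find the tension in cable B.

Weight W = 139 × 9.81 = 1364 N acts straight down.
Horizontal: T_A cos 17° = T_B cos 48°  →  T_A = 0.6997 T_B.
Vertical: T_A sin 17° + T_B sin 48° = 1364.
Substituting the horizontal relation into the vertical equation gives 0.9477 T_B = 1364, so T_B = 1439 N.

T_B ≈ 1440 N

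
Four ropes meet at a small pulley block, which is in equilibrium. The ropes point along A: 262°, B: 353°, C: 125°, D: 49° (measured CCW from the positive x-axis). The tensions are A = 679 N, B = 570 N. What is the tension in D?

Resolve: ΣF_x = 679 cos 262° + 570 cos 353° + T_C cos 125° + T_D cos 49° = 0.
        ΣF_y = 679 sin 262° + 570 sin 353° + T_C sin 125° + T_D sin 49° = 0.
The known terms sum to (471.3, -741.9) N, so -0.5736 T_C + 0.6561 T_D = -471.3 and 0.8192 T_C + 0.7547 T_D = 741.9.
Solving simultaneously: T_C = 868.1 N, T_D = 40.69 N.

T_D ≈ 40.7 N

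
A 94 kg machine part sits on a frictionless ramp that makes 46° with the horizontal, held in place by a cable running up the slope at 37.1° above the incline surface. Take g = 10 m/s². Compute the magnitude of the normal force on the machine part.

N ≈ 142 N

Take axes along and perpendicular to the incline. Weight components: W sin 46° = 676.2 N down-slope, W cos 46° = 653 N into the surface.
Along incline: T cos 37.1° = W sin 46° → T = 847.8 N.
Perpendicular: N = W cos 46° − T sin 37.1° = 141.6 N.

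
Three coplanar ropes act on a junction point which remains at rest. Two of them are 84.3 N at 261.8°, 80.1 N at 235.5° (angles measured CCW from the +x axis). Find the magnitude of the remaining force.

F ≈ 160 N

Sum the known components: ΣF_x = -57.39 N, ΣF_y = -149.5 N.
For equilibrium the remaining force must supply (−ΣF_x, −ΣF_y) = (57.39, 149.5) N.
Magnitude = √((57.39)² + (149.5)²) = 160.1 N; direction = atan2(149.5, 57.39) = 69.0°.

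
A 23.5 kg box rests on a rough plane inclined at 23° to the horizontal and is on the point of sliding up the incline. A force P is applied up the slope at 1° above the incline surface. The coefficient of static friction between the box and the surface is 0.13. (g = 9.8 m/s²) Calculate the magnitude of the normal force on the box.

N ≈ 210 N

On the verge of sliding up the incline, friction equals μN and acts down the slope.
Perpendicular: N + P sin 1° = W cos 23° = 212 N.
Along incline: P cos 1° = W sin 23° + μN  with W sin 23° = 89.99 N.
Solving the pair for P and N: P = 117.3 N, N = 209.9 N (and f = μN = 27.29 N).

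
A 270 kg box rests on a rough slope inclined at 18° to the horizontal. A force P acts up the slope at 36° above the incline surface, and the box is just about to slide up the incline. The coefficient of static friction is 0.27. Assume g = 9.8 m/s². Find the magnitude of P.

On the verge of sliding up the incline, friction equals μN and acts down the slope.
Perpendicular: N + P sin 36° = W cos 18° = 2516 N.
Along incline: P cos 36° = W sin 18° + μN  with W sin 18° = 817.7 N.
Solving the pair for P and N: P = 1547 N, N = 1607 N (and f = μN = 433.9 N).

P ≈ 1550 N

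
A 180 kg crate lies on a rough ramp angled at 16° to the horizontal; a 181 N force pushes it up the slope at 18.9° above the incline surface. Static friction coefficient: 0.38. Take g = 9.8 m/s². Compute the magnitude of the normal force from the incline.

N ≈ 1640 N

Axes along / perpendicular to the incline. W sin 16° = 486.2 N down-slope; W cos 16° = 1696 N into the surface.
Perpendicular: N = W cos 16° − P sin 18.9° = 1696 − 58.63 = 1637 N.
Along incline: P cos 18.9° + f = W sin 16° (friction acts up-slope) → f = 486.2 − 171.2 = 315 N.
|f| = 315 N ≤ μN = 622.1 N, so the crate is indeed static.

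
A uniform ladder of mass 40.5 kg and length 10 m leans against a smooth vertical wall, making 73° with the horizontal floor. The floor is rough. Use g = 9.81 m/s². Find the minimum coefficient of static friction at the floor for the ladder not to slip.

ΣF_y = 0: N_floor = 40.5×9.81 = 397.31 N.
Torques about the foot: N_wall · 10 sin 73° = 40.5×9.81×5 cos 73° → N_wall = 60.734 N.
ΣF_x = 0: f_floor = N_wall = 60.734 N.
μ_min = f_floor / N_floor = 60.734 / 397.31 = 0.1529.

μ_min ≈ 0.153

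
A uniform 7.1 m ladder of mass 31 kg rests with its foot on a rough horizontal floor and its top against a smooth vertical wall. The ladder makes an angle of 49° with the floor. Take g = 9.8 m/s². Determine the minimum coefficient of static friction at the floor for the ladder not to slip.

μ_min ≈ 0.435

ΣF_y = 0: N_floor = 31×9.8 = 303.8 N.
Torques about the foot: N_wall · 7.1 sin 49° = 31×9.8×3.55 cos 49° → N_wall = 132.04 N.
ΣF_x = 0: f_floor = N_wall = 132.04 N.
μ_min = f_floor / N_floor = 132.04 / 303.8 = 0.4346.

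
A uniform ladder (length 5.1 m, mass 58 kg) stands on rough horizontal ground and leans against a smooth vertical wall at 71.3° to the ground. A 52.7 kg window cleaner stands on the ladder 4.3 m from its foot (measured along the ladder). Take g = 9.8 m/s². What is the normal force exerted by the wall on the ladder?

Torques about the foot: N_wall · 5.1 sin 71.3° = 58×9.8×2.55 cos 71.3° + 52.7×9.8×4.3 cos 71.3° → N_wall = 243.59 N.

N_wall ≈ 244 N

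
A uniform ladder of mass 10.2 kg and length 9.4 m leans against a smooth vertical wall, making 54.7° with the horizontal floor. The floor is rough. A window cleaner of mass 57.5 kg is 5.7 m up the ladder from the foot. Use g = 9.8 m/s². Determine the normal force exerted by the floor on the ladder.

N_floor ≈ 663 N

ΣF_y = 0: N_floor = 10.2×9.8 + 57.5×9.8 = 663.46 N.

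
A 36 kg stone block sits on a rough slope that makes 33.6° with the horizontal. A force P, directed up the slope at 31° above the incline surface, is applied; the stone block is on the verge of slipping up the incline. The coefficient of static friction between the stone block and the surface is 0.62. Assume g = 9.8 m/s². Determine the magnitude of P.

On the verge of sliding up the incline, friction equals μN and acts down the slope.
Perpendicular: N + P sin 31° = W cos 33.6° = 293.9 N.
Along incline: P cos 31° = W sin 33.6° + μN  with W sin 33.6° = 195.2 N.
Solving the pair for P and N: P = 320.8 N, N = 128.6 N (and f = μN = 79.75 N).

P ≈ 321 N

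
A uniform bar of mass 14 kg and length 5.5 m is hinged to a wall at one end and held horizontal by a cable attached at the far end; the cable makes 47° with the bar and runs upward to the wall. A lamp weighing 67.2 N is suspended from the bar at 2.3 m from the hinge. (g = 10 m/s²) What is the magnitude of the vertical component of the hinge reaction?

|H_y| ≈ 109 N

Take torques about the hinge: T sin 47° · 5.5 = 14×10×2.75 + 67.2×2.3 = 539.56 N·m.
So T = 539.56 / (0.7314 × 5.5) = 134.14 N.
ΣF_y = 0: H_y = (14×10 + 67.2) − T sin 47° = 207.2 − 98.102 = 109.1 N.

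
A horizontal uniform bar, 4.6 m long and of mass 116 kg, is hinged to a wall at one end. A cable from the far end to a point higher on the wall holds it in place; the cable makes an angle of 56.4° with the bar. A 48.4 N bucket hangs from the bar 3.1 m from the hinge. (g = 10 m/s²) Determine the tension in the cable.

Take torques about the hinge: T sin 56.4° · 4.6 = 116×10×2.3 + 48.4×3.1 = 2818 N·m.
So T = 2818 / (0.8329 × 4.6) = 735.5 N.

T ≈ 736 N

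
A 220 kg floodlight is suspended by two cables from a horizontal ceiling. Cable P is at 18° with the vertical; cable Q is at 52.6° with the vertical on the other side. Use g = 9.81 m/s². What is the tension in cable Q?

T_Q ≈ 707 N

Angles from the horizontal: cable P is 90° − 18° = 72°, cable Q is 90° − 52.6° = 37.4°.
Weight W = 220 × 9.81 = 2158 N acts straight down.
Horizontal: T_P cos 72° = T_Q cos 37.4°  →  T_P = 2.571 T_Q.
Vertical: T_P sin 72° + T_Q sin 37.4° = 2158.
Substituting the horizontal relation into the vertical equation gives 3.052 T_Q = 2158, so T_Q = 707.1 N.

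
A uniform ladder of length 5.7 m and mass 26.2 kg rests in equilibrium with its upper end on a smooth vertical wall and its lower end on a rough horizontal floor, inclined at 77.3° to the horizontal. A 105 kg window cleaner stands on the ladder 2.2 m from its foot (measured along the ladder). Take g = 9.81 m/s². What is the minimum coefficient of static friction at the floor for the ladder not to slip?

ΣF_y = 0: N_floor = 26.2×9.81 + 105×9.81 = 1287.1 N.
Torques about the foot: N_wall · 5.7 sin 77.3° = 26.2×9.81×2.85 cos 77.3° + 105×9.81×2.2 cos 77.3° → N_wall = 118.56 N.
ΣF_x = 0: f_floor = N_wall = 118.56 N.
μ_min = f_floor / N_floor = 118.56 / 1287.1 = 0.09211.

μ_min ≈ 0.0921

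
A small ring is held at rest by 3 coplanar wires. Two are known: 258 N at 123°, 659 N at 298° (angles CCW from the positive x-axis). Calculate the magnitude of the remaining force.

Sum the known components: ΣF_x = 168.9 N, ΣF_y = -365.5 N.
For equilibrium the remaining force must supply (−ΣF_x, −ΣF_y) = (-168.9, 365.5) N.
Magnitude = √((-168.9)² + (365.5)²) = 402.6 N; direction = atan2(365.5, -168.9) = 114.8°.

F ≈ 403 N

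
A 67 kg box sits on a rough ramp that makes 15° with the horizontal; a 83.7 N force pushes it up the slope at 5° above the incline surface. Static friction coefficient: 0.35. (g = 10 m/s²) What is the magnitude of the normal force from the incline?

N ≈ 640 N

Axes along / perpendicular to the incline. W sin 15° = 173.4 N down-slope; W cos 15° = 647.2 N into the surface.
Perpendicular: N = W cos 15° − P sin 5° = 647.2 − 7.295 = 639.9 N.
Along incline: P cos 5° + f = W sin 15° (friction acts up-slope) → f = 173.4 − 83.38 = 90.03 N.
|f| = 90.03 N ≤ μN = 224 N, so the box is indeed static.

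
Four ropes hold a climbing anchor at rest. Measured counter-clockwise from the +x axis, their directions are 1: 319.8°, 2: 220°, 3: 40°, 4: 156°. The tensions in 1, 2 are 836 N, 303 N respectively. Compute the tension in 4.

T_4 ≈ 917 N

Resolve: ΣF_x = 836 cos 319.8° + 303 cos 220° + T_3 cos 40° + T_4 cos 156° = 0.
        ΣF_y = 836 sin 319.8° + 303 sin 220° + T_3 sin 40° + T_4 sin 156° = 0.
The known terms sum to (406.4, -734.4) N, so 0.7660 T_3 − 0.9135 T_4 = -406.4 and 0.6428 T_3 + 0.4067 T_4 = 734.4.
Solving simultaneously: T_3 = 562.5 N, T_4 = 916.6 N.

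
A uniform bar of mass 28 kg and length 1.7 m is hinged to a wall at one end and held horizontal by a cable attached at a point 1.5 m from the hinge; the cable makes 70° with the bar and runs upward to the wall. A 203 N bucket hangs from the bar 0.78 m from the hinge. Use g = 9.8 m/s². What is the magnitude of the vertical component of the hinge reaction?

|H_y| ≈ 216 N

Take torques about the hinge: T sin 70° · 1.5 = 28×9.8×0.85 + 203×0.78 = 391.58 N·m.
So T = 391.58 / (0.9397 × 1.5) = 277.81 N.
ΣF_y = 0: H_y = (28×9.8 + 203) − T sin 70° = 477.4 − 261.05 = 216.35 N.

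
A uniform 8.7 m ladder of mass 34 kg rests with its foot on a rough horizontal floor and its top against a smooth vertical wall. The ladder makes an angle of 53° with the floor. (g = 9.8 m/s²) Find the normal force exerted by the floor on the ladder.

ΣF_y = 0: N_floor = 34×9.8 = 333.2 N.

N_floor ≈ 333 N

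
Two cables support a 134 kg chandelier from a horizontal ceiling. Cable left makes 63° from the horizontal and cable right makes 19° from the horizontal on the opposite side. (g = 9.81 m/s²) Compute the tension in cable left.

T_left ≈ 1260 N

Weight W = 134 × 9.81 = 1315 N acts straight down.
Horizontal: T_left cos 63° = T_right cos 19°  →  T_right = 0.4801 T_left.
Vertical: T_left sin 63° + T_right sin 19° = 1315.
Substituting the horizontal relation into the vertical equation gives 1.047 T_left = 1315, so T_left = 1255 N.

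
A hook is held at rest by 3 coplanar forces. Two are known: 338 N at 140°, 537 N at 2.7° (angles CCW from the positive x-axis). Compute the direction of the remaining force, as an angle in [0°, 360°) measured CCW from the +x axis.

Sum the known components: ΣF_x = 277.5 N, ΣF_y = 242.6 N.
For equilibrium the remaining force must supply (−ΣF_x, −ΣF_y) = (-277.5, -242.6) N.
Magnitude = √((-277.5)² + (-242.6)²) = 368.6 N; direction = atan2(-242.6, -277.5) = 221.2°.

θ ≈ 221°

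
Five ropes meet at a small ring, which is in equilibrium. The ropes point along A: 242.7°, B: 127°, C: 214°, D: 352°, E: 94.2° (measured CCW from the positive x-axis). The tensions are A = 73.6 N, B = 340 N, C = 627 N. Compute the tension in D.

Resolve: ΣF_x = 73.6 cos 242.7° + 340 cos 127° + 627 cos 214° + T_D cos 352° + T_E cos 94.2° = 0.
        ΣF_y = 73.6 sin 242.7° + 340 sin 127° + 627 sin 214° + T_D sin 352° + T_E sin 94.2° = 0.
The known terms sum to (-758.2, -144.5) N, so 0.9903 T_D − 0.0732 T_E = 758.2 and -0.1392 T_D + 0.9973 T_E = 144.5.
Solving simultaneously: T_D = 784.4 N, T_E = 254.3 N.

T_D ≈ 784 N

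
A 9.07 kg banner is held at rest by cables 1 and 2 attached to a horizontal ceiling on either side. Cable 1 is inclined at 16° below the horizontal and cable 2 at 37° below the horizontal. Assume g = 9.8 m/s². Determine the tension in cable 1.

T_1 ≈ 88.9 N

Weight W = 9.07 × 9.8 = 88.89 N acts straight down.
Horizontal: T_1 cos 16° = T_2 cos 37°  →  T_2 = 1.204 T_1.
Vertical: T_1 sin 16° + T_2 sin 37° = 88.89.
Substituting the horizontal relation into the vertical equation gives 1 T_1 = 88.89, so T_1 = 88.89 N.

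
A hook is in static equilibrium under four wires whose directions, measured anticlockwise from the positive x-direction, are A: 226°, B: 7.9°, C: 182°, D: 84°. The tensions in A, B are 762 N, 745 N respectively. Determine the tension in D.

T_D ≈ 457 N

Resolve: ΣF_x = 762 cos 226° + 745 cos 7.9° + T_C cos 182° + T_D cos 84° = 0.
        ΣF_y = 762 sin 226° + 745 sin 7.9° + T_C sin 182° + T_D sin 84° = 0.
The known terms sum to (208.6, -445.7) N, so -0.9994 T_C + 0.1045 T_D = -208.6 and -0.0349 T_C + 0.9945 T_D = 445.7.
Solving simultaneously: T_C = 256.5 N, T_D = 457.2 N.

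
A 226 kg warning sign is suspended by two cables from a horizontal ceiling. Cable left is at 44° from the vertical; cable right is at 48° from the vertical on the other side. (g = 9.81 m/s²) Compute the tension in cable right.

T_right ≈ 1540 N

Angles from the horizontal: cable left is 90° − 44° = 46°, cable right is 90° − 48° = 42°.
Weight W = 226 × 9.81 = 2217 N acts straight down.
Horizontal: T_left cos 46° = T_right cos 42°  →  T_left = 1.07 T_right.
Vertical: T_left sin 46° + T_right sin 42° = 2217.
Substituting the horizontal relation into the vertical equation gives 1.439 T_right = 2217, so T_right = 1541 N.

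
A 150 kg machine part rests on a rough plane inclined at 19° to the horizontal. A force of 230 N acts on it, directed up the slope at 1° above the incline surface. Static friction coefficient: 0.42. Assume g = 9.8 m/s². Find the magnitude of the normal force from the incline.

N ≈ 1390 N

Axes along / perpendicular to the incline. W sin 19° = 478.6 N down-slope; W cos 19° = 1390 N into the surface.
Perpendicular: N = W cos 19° − P sin 1° = 1390 − 4.014 = 1386 N.
Along incline: P cos 1° + f = W sin 19° (friction acts up-slope) → f = 478.6 − 230 = 248.6 N.
|f| = 248.6 N ≤ μN = 582.1 N, so the machine part is indeed static.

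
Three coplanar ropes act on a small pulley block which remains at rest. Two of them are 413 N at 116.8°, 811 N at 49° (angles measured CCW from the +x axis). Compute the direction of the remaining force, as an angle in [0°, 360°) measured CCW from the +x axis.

Sum the known components: ΣF_x = 345.9 N, ΣF_y = 980.7 N.
For equilibrium the remaining force must supply (−ΣF_x, −ΣF_y) = (-345.9, -980.7) N.
Magnitude = √((-345.9)² + (-980.7)²) = 1040 N; direction = atan2(-980.7, -345.9) = 250.6°.

θ ≈ 251°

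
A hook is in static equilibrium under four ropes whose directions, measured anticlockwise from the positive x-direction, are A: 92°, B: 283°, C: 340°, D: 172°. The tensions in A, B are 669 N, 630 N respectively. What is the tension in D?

T_D ≈ 442 N

Resolve: ΣF_x = 669 cos 92° + 630 cos 283° + T_C cos 340° + T_D cos 172° = 0.
        ΣF_y = 669 sin 92° + 630 sin 283° + T_C sin 340° + T_D sin 172° = 0.
The known terms sum to (118.4, 54.74) N, so 0.9397 T_C − 0.9903 T_D = -118.4 and -0.3420 T_C + 0.1392 T_D = -54.74.
Solving simultaneously: T_C = 340 N, T_D = 442.1 N.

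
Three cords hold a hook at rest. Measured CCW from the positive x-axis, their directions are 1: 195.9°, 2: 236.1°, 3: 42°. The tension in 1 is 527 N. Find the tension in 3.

Resolve: ΣF_x = 527 cos 195.9° + T_2 cos 236.1° + T_3 cos 42° = 0.
        ΣF_y = 527 sin 195.9° + T_2 sin 236.1° + T_3 sin 42° = 0.
The known terms sum to (-506.8, -144.4) N, so -0.5577 T_2 + 0.7431 T_3 = 506.8 and -0.8300 T_2 + 0.6691 T_3 = 144.4.
Solving simultaneously: T_2 = 951.7 N, T_3 = 1396 N.

T_3 ≈ 1400 N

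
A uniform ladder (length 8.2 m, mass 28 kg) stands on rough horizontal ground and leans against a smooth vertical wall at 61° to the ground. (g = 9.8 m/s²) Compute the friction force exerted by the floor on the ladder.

f ≈ 76.1 N

Torques about the foot: N_wall · 8.2 sin 61° = 28×9.8×4.1 cos 61° → N_wall = 76.051 N.
ΣF_x = 0: f_floor = N_wall = 76.051 N.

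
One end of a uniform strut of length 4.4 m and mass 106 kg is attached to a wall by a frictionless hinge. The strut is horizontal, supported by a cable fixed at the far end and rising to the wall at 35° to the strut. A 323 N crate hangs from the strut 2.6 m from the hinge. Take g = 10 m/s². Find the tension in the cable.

T ≈ 1260 N

Take torques about the hinge: T sin 35° · 4.4 = 106×10×2.2 + 323×2.6 = 3171.8 N·m.
So T = 3171.8 / (0.5736 × 4.4) = 1256.8 N.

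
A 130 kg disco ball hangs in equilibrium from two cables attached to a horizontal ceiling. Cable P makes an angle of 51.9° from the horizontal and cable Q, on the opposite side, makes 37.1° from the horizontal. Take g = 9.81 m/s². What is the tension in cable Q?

Weight W = 130 × 9.81 = 1275 N acts straight down.
Horizontal: T_P cos 51.9° = T_Q cos 37.1°  →  T_P = 1.293 T_Q.
Vertical: T_P sin 51.9° + T_Q sin 37.1° = 1275.
Substituting the horizontal relation into the vertical equation gives 1.62 T_Q = 1275, so T_Q = 787 N.

T_Q ≈ 787 N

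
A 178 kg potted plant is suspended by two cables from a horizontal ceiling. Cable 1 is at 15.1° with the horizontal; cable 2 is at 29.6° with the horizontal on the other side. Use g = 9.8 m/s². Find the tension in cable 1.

T_1 ≈ 2160 N

Weight W = 178 × 9.8 = 1744 N acts straight down.
Horizontal: T_1 cos 15.1° = T_2 cos 29.6°  →  T_2 = 1.11 T_1.
Vertical: T_1 sin 15.1° + T_2 sin 29.6° = 1744.
Substituting the horizontal relation into the vertical equation gives 0.809 T_1 = 1744, so T_1 = 2156 N.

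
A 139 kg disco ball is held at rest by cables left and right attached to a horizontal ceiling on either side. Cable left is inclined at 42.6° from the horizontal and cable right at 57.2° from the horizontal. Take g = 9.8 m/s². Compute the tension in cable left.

Weight W = 139 × 9.8 = 1362 N acts straight down.
Horizontal: T_left cos 42.6° = T_right cos 57.2°  →  T_right = 1.359 T_left.
Vertical: T_left sin 42.6° + T_right sin 57.2° = 1362.
Substituting the horizontal relation into the vertical equation gives 1.819 T_left = 1362, so T_left = 748.8 N.

T_left ≈ 749 N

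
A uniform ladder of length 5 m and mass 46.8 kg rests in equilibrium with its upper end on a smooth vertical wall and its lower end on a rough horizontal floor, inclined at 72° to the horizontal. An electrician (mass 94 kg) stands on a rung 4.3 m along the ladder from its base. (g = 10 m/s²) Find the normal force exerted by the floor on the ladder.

ΣF_y = 0: N_floor = 46.8×10 + 94×10 = 1408 N.

N_floor ≈ 1410 N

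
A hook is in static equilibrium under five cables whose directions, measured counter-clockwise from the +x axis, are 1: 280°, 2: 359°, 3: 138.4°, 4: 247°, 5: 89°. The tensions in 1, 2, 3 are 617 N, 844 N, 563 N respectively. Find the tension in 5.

Resolve: ΣF_x = 617 cos 280° + 844 cos 359° + 563 cos 138.4° + T_4 cos 247° + T_5 cos 89° = 0.
        ΣF_y = 617 sin 280° + 844 sin 359° + 563 sin 138.4° + T_4 sin 247° + T_5 sin 89° = 0.
The known terms sum to (530, -248.6) N, so -0.3907 T_4 + 0.0175 T_5 = -530 and -0.9205 T_4 + 0.9998 T_5 = 248.6.
Solving simultaneously: T_4 = 1426 N, T_5 = 1562 N.

T_5 ≈ 1560 N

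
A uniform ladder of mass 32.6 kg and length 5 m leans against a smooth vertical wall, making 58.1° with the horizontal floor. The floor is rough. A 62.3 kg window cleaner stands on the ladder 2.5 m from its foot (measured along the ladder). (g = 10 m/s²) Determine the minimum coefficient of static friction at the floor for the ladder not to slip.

ΣF_y = 0: N_floor = 32.6×10 + 62.3×10 = 949 N.
Torques about the foot: N_wall · 5 sin 58.1° = 32.6×10×2.5 cos 58.1° + 62.3×10×2.5 cos 58.1° → N_wall = 295.35 N.
ΣF_x = 0: f_floor = N_wall = 295.35 N.
μ_min = f_floor / N_floor = 295.35 / 949 = 0.3112.

μ_min ≈ 0.311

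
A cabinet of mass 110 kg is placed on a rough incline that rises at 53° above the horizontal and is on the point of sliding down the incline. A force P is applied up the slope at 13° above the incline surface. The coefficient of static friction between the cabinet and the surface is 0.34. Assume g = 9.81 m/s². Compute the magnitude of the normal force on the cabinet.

N ≈ 489 N

On the verge of sliding down the incline, friction equals μN and acts up the slope.
Perpendicular: N + P sin 13° = W cos 53° = 649.4 N.
Along incline: P cos 13° + μN = W sin 53° with W sin 53° = 861.8 N.
Solving the pair for P and N: P = 713.9 N, N = 488.8 N (and f = μN = 166.2 N).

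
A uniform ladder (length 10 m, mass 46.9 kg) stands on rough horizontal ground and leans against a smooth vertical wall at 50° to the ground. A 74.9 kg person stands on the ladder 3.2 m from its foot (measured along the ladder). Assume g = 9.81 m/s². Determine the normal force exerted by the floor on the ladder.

ΣF_y = 0: N_floor = 46.9×9.81 + 74.9×9.81 = 1194.9 N.

N_floor ≈ 1190 N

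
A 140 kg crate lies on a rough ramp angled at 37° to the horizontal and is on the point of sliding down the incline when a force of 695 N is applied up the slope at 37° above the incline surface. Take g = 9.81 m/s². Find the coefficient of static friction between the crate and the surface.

On the verge of sliding down the incline, friction is at its maximum μN and acts up the slope.
Perpendicular to incline: N = W cos 37° − P sin 37° = 1097 − 418.3 = 678.6 N.
Along incline: P cos 37° + μN = W sin 37° → μ = (W sin 37° − P cos 37°) / N = 0.4001.

μ ≈ 0.400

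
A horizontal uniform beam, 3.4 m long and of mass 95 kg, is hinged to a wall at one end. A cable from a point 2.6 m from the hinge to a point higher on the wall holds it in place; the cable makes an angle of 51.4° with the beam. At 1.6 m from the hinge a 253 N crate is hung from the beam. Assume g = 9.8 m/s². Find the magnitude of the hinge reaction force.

Take torques about the hinge: T sin 51.4° · 2.6 = 95×9.8×1.7 + 253×1.6 = 1987.5 N·m.
So T = 1987.5 / (0.7815 × 2.6) = 978.12 N.
ΣF_x = 0: H_x = T cos 51.4° = 610.23 N.
ΣF_y = 0: H_y = (95×9.8 + 253) − T sin 51.4° = 1184 − 764.42 = 419.58 N.
|H| = √(H_x² + H_y²) = √((610.23)² + (419.58)²) = 740.56 N.

|H| ≈ 741 N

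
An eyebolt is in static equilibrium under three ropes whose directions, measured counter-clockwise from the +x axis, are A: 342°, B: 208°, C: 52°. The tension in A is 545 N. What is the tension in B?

Resolve: ΣF_x = 545 cos 342° + T_B cos 208° + T_C cos 52° = 0.
        ΣF_y = 545 sin 342° + T_B sin 208° + T_C sin 52° = 0.
The known terms sum to (518.3, -168.4) N, so -0.8829 T_B + 0.6157 T_C = -518.3 and -0.4695 T_B + 0.7880 T_C = 168.4.
Solving simultaneously: T_B = 1259 N, T_C = 963.9 N.

T_B ≈ 1260 N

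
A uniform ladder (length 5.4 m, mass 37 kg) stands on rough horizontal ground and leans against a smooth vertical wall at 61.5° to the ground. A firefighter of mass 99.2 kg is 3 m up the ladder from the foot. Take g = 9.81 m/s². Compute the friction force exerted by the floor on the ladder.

f ≈ 392 N

Torques about the foot: N_wall · 5.4 sin 61.5° = 37×9.81×2.7 cos 61.5° + 99.2×9.81×3 cos 61.5° → N_wall = 392.08 N.
ΣF_x = 0: f_floor = N_wall = 392.08 N.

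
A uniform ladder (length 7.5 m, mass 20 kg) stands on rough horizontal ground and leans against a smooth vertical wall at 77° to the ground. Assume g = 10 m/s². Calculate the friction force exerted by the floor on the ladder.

Torques about the foot: N_wall · 7.5 sin 77° = 20×10×3.75 cos 77° → N_wall = 23.087 N.
ΣF_x = 0: f_floor = N_wall = 23.087 N.

f ≈ 23.1 N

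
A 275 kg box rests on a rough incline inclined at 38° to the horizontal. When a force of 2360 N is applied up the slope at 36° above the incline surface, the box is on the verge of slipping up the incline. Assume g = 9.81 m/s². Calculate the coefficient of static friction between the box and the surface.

μ ≈ 0.336

On the verge of sliding up the incline, friction is at its maximum μN and acts down the slope.
Perpendicular to incline: N = W cos 38° − P sin 36° = 2126 − 1387 = 738.7 N.
Along incline: P cos 36° − μN = W sin 38° → μ = −(W sin 38° − P cos 36°) / N = 0.3362.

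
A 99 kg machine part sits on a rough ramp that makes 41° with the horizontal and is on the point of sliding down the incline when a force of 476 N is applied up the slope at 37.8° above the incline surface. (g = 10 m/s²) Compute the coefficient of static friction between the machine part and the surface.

On the verge of sliding down the incline, friction is at its maximum μN and acts up the slope.
Perpendicular to incline: N = W cos 41° − P sin 37.8° = 747.2 − 291.7 = 455.4 N.
Along incline: P cos 37.8° + μN = W sin 41° → μ = (W sin 41° − P cos 37.8°) / N = 0.6003.

μ ≈ 0.600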